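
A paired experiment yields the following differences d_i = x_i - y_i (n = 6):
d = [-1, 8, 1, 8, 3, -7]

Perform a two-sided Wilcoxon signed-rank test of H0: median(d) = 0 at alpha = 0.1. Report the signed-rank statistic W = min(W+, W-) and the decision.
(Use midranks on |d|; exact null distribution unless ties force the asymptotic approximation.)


Step 1: Drop any zero differences (none here) and take |d_i|.
|d| = [1, 8, 1, 8, 3, 7]
Step 2: Midrank |d_i| (ties get averaged ranks).
ranks: |1|->1.5, |8|->5.5, |1|->1.5, |8|->5.5, |3|->3, |7|->4
Step 3: Attach original signs; sum ranks with positive sign and with negative sign.
W+ = 5.5 + 1.5 + 5.5 + 3 = 15.5
W- = 1.5 + 4 = 5.5
(Check: W+ + W- = 21 should equal n(n+1)/2 = 21.)
Step 4: Test statistic W = min(W+, W-) = 5.5.
Step 5: Ties in |d|, so use the tie-corrected normal approximation.
        E[W] = n(n+1)/4 = 6*7/4 = 10.5.
        Tie groups: |d|=1 (t=2), |d|=8 (t=2); sum(t^3 - t) = 12.
        Var[W] = n(n+1)(2n+1)/24 - sum(t^3-t)/48 = 546/24 - 12/48 = 22.5.
        z = (W - E[W]) / sqrt(Var[W]) = (5.5 - 10.5) / 4.7434 = -1.0541.
        Two-sided p = 2*Phi(z) = 0.291841.
Step 6: alpha = 0.1. fail to reject H0.

W+ = 15.5, W- = 5.5, W = min = 5.5, p = 0.291841, fail to reject H0.


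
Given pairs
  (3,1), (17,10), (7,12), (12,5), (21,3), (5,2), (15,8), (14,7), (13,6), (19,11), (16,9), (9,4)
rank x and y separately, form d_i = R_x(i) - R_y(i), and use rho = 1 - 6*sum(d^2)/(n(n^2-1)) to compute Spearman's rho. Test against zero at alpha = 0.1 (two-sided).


Step 1: Rank x and y separately (midranks; no ties here).
rank(x): 3->1, 17->10, 7->3, 12->5, 21->12, 5->2, 15->8, 14->7, 13->6, 19->11, 16->9, 9->4
rank(y): 1->1, 10->10, 12->12, 5->5, 3->3, 2->2, 8->8, 7->7, 6->6, 11->11, 9->9, 4->4
Step 2: d_i = R_x(i) - R_y(i); compute d_i^2.
  (1-1)^2=0, (10-10)^2=0, (3-12)^2=81, (5-5)^2=0, (12-3)^2=81, (2-2)^2=0, (8-8)^2=0, (7-7)^2=0, (6-6)^2=0, (11-11)^2=0, (9-9)^2=0, (4-4)^2=0
sum(d^2) = 162.
Step 3: rho = 1 - 6*162 / (12*(12^2 - 1)) = 1 - 972/1716 = 0.433566.
Step 4: Under H0, t = rho * sqrt((n-2)/(1-rho^2)) = 1.5215 ~ t(10).
Step 5: Two-sided p-value from the t-distribution with 10 df = 0.159106.
Step 6: alpha = 0.1. fail to reject H0.

rho = 0.4336, p = 0.159106, fail to reject H0 at alpha = 0.1.


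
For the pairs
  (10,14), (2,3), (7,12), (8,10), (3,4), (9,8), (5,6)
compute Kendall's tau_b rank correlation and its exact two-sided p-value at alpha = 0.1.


Step 1: Enumerate the 21 unordered pairs (i,j) with i<j and classify each by sign(x_j-x_i) * sign(y_j-y_i).
  (1,2):dx=-8,dy=-11->C; (1,3):dx=-3,dy=-2->C; (1,4):dx=-2,dy=-4->C; (1,5):dx=-7,dy=-10->C
  (1,6):dx=-1,dy=-6->C; (1,7):dx=-5,dy=-8->C; (2,3):dx=+5,dy=+9->C; (2,4):dx=+6,dy=+7->C
  (2,5):dx=+1,dy=+1->C; (2,6):dx=+7,dy=+5->C; (2,7):dx=+3,dy=+3->C; (3,4):dx=+1,dy=-2->D
  (3,5):dx=-4,dy=-8->C; (3,6):dx=+2,dy=-4->D; (3,7):dx=-2,dy=-6->C; (4,5):dx=-5,dy=-6->C
  (4,6):dx=+1,dy=-2->D; (4,7):dx=-3,dy=-4->C; (5,6):dx=+6,dy=+4->C; (5,7):dx=+2,dy=+2->C
  (6,7):dx=-4,dy=-2->C
Step 2: C = 18, D = 3, total pairs = 21.
Step 3: tau = (C - D)/(n(n-1)/2) = (18 - 3)/21 = 0.714286.
Step 4: Exact two-sided p-value (enumerate n! = 5040 permutations of y under H0): p = 0.030159.
Step 5: alpha = 0.1. reject H0.

tau_b = 0.7143 (C=18, D=3), p = 0.030159, reject H0.


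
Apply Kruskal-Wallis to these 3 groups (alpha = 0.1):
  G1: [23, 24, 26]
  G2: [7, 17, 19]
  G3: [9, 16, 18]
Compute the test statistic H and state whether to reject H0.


Step 1: Combine all N = 9 observations and assign midranks.
sorted (value, group, rank): (7,G2,1), (9,G3,2), (16,G3,3), (17,G2,4), (18,G3,5), (19,G2,6), (23,G1,7), (24,G1,8), (26,G1,9)
Step 2: Sum ranks within each group.
R_1 = 24 (n_1 = 3)
R_2 = 11 (n_2 = 3)
R_3 = 10 (n_3 = 3)
Step 3: H = 12/(N(N+1)) * sum(R_i^2/n_i) - 3(N+1)
     = 12/(9*10) * (24^2/3 + 11^2/3 + 10^2/3) - 3*10
     = 0.133333 * 265.667 - 30
     = 5.422222.
Step 4: No ties, so H is used without correction.
Step 5: Under H0, H ~ chi^2(2); p-value = 0.066463.
Step 6: alpha = 0.1. reject H0.

H = 5.4222, df = 2, p = 0.066463, reject H0.


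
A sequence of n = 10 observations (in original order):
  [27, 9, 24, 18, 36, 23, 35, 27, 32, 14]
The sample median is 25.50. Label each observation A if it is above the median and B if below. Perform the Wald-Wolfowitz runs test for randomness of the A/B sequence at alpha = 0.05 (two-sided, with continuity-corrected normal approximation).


Step 1: Compute median = 25.50; label A = above, B = below.
Labels in order: ABBBABAAAB  (n_A = 5, n_B = 5)
Step 2: Count runs R = 6.
Step 3: Under H0 (random ordering), E[R] = 2*n_A*n_B/(n_A+n_B) + 1 = 2*5*5/10 + 1 = 6.0000.
        Var[R] = 2*n_A*n_B*(2*n_A*n_B - n_A - n_B) / ((n_A+n_B)^2 * (n_A+n_B-1)) = 2000/900 = 2.2222.
        SD[R] = 1.4907.
Step 4: R = E[R], so z = 0 with no continuity correction.
Step 5: Two-sided p-value via normal approximation = 2*(1 - Phi(|z|)) = 1.000000.
Step 6: alpha = 0.05. fail to reject H0.

R = 6, z = 0.0000, p = 1.000000, fail to reject H0.


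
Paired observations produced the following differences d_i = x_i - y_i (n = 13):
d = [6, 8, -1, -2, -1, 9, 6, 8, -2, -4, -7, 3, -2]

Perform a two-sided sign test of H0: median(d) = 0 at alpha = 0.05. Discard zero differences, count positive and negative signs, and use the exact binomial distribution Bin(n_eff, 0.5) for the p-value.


Step 1: Discard zero differences. Original n = 13; n_eff = number of nonzero differences = 13.
Nonzero differences (with sign): +6, +8, -1, -2, -1, +9, +6, +8, -2, -4, -7, +3, -2
Step 2: Count signs: positive = 6, negative = 7.
Step 3: Under H0: P(positive) = 0.5, so the number of positives S ~ Bin(13, 0.5).
Step 4: Two-sided exact p-value = sum of Bin(13,0.5) probabilities at or below the observed probability = 1.000000.
Step 5: alpha = 0.05. fail to reject H0.

n_eff = 13, pos = 6, neg = 7, p = 1.000000, fail to reject H0.


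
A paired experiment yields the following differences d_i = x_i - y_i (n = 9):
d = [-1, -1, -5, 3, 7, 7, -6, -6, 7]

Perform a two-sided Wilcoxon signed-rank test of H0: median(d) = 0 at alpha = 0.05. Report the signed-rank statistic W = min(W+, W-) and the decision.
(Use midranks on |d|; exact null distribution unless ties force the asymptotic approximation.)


Step 1: Drop any zero differences (none here) and take |d_i|.
|d| = [1, 1, 5, 3, 7, 7, 6, 6, 7]
Step 2: Midrank |d_i| (ties get averaged ranks).
ranks: |1|->1.5, |1|->1.5, |5|->4, |3|->3, |7|->8, |7|->8, |6|->5.5, |6|->5.5, |7|->8
Step 3: Attach original signs; sum ranks with positive sign and with negative sign.
W+ = 3 + 8 + 8 + 8 = 27
W- = 1.5 + 1.5 + 4 + 5.5 + 5.5 = 18
(Check: W+ + W- = 45 should equal n(n+1)/2 = 45.)
Step 4: Test statistic W = min(W+, W-) = 18.
Step 5: Ties in |d|, so use the tie-corrected normal approximation.
        E[W] = n(n+1)/4 = 9*10/4 = 22.5.
        Tie groups: |d|=1 (t=2), |d|=6 (t=2), |d|=7 (t=3); sum(t^3 - t) = 36.
        Var[W] = n(n+1)(2n+1)/24 - sum(t^3-t)/48 = 1710/24 - 36/48 = 70.5.
        z = (W - E[W]) / sqrt(Var[W]) = (18 - 22.5) / 8.3964 = -0.5359.
        Two-sided p = 2*Phi(z) = 0.591998.
Step 6: alpha = 0.05. fail to reject H0.

W+ = 27, W- = 18, W = min = 18, p = 0.591998, fail to reject H0.


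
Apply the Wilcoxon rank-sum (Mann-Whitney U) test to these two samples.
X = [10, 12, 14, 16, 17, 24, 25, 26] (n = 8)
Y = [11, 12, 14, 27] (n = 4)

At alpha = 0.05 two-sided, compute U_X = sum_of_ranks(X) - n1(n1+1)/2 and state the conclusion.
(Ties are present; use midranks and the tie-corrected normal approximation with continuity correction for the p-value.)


Step 1: Combine and sort all 12 observations; assign midranks.
sorted (value, group): (10,X), (11,Y), (12,X), (12,Y), (14,X), (14,Y), (16,X), (17,X), (24,X), (25,X), (26,X), (27,Y)
ranks: 10->1, 11->2, 12->3.5, 12->3.5, 14->5.5, 14->5.5, 16->7, 17->8, 24->9, 25->10, 26->11, 27->12
Step 2: Rank sum for X: R1 = 1 + 3.5 + 5.5 + 7 + 8 + 9 + 10 + 11 = 55.
Step 3: U_X = R1 - n1(n1+1)/2 = 55 - 8*9/2 = 55 - 36 = 19.
       U_Y = n1*n2 - U_X = 32 - 19 = 13.
Step 4: Ties are present, so use the tie-corrected normal approximation (with continuity correction) for the p-value.
Step 5: p-value = 0.670038; compare to alpha = 0.05. fail to reject H0.

U_X = 19, p = 0.670038, fail to reject H0 at alpha = 0.05.


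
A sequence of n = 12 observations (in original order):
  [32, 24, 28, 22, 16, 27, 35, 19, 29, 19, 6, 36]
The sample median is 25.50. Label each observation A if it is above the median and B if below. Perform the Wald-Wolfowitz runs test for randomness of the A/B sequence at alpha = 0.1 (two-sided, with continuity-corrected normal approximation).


Step 1: Compute median = 25.50; label A = above, B = below.
Labels in order: ABABBAABABBA  (n_A = 6, n_B = 6)
Step 2: Count runs R = 9.
Step 3: Under H0 (random ordering), E[R] = 2*n_A*n_B/(n_A+n_B) + 1 = 2*6*6/12 + 1 = 7.0000.
        Var[R] = 2*n_A*n_B*(2*n_A*n_B - n_A - n_B) / ((n_A+n_B)^2 * (n_A+n_B-1)) = 4320/1584 = 2.7273.
        SD[R] = 1.6514.
Step 4: Continuity-corrected z = (R - 0.5 - E[R]) / SD[R] = (9 - 0.5 - 7.0000) / 1.6514 = 0.9083.
Step 5: Two-sided p-value via normal approximation = 2*(1 - Phi(|z|)) = 0.363722.
Step 6: alpha = 0.1. fail to reject H0.

R = 9, z = 0.9083, p = 0.363722, fail to reject H0.


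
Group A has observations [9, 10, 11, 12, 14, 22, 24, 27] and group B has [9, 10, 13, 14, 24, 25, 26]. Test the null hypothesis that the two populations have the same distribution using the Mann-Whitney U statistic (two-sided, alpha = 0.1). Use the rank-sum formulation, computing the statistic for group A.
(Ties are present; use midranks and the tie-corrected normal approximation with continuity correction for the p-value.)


Step 1: Combine and sort all 15 observations; assign midranks.
sorted (value, group): (9,X), (9,Y), (10,X), (10,Y), (11,X), (12,X), (13,Y), (14,X), (14,Y), (22,X), (24,X), (24,Y), (25,Y), (26,Y), (27,X)
ranks: 9->1.5, 9->1.5, 10->3.5, 10->3.5, 11->5, 12->6, 13->7, 14->8.5, 14->8.5, 22->10, 24->11.5, 24->11.5, 25->13, 26->14, 27->15
Step 2: Rank sum for X: R1 = 1.5 + 3.5 + 5 + 6 + 8.5 + 10 + 11.5 + 15 = 61.
Step 3: U_X = R1 - n1(n1+1)/2 = 61 - 8*9/2 = 61 - 36 = 25.
       U_Y = n1*n2 - U_X = 56 - 25 = 31.
Step 4: Ties are present, so use the tie-corrected normal approximation (with continuity correction) for the p-value.
Step 5: p-value = 0.771543; compare to alpha = 0.1. fail to reject H0.

U_X = 25, p = 0.771543, fail to reject H0 at alpha = 0.1.


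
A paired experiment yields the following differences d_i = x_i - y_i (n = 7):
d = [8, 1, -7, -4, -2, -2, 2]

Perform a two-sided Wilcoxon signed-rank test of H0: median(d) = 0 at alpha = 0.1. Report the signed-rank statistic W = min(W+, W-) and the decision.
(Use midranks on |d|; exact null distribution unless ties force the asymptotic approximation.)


Step 1: Drop any zero differences (none here) and take |d_i|.
|d| = [8, 1, 7, 4, 2, 2, 2]
Step 2: Midrank |d_i| (ties get averaged ranks).
ranks: |8|->7, |1|->1, |7|->6, |4|->5, |2|->3, |2|->3, |2|->3
Step 3: Attach original signs; sum ranks with positive sign and with negative sign.
W+ = 7 + 1 + 3 = 11
W- = 6 + 5 + 3 + 3 = 17
(Check: W+ + W- = 28 should equal n(n+1)/2 = 28.)
Step 4: Test statistic W = min(W+, W-) = 11.
Step 5: Ties in |d|, so use the tie-corrected normal approximation.
        E[W] = n(n+1)/4 = 7*8/4 = 14.
        Tie groups: |d|=2 (t=3); sum(t^3 - t) = 24.
        Var[W] = n(n+1)(2n+1)/24 - sum(t^3-t)/48 = 840/24 - 24/48 = 34.5.
        z = (W - E[W]) / sqrt(Var[W]) = (11 - 14) / 5.8737 = -0.5108.
        Two-sided p = 2*Phi(z) = 0.609523.
Step 6: alpha = 0.1. fail to reject H0.

W+ = 11, W- = 17, W = min = 11, p = 0.609523, fail to reject H0.


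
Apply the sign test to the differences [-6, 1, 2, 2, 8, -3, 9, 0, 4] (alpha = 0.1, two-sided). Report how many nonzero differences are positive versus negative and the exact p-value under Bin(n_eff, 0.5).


Step 1: Discard zero differences. Original n = 9; n_eff = number of nonzero differences = 8.
Nonzero differences (with sign): -6, +1, +2, +2, +8, -3, +9, +4
Step 2: Count signs: positive = 6, negative = 2.
Step 3: Under H0: P(positive) = 0.5, so the number of positives S ~ Bin(8, 0.5).
Step 4: Two-sided exact p-value = sum of Bin(8,0.5) probabilities at or below the observed probability = 0.289062.
Step 5: alpha = 0.1. fail to reject H0.

n_eff = 8, pos = 6, neg = 2, p = 0.289062, fail to reject H0.


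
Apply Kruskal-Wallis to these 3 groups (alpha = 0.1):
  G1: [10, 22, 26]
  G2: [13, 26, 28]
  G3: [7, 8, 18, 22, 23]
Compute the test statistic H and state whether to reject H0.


Step 1: Combine all N = 11 observations and assign midranks.
sorted (value, group, rank): (7,G3,1), (8,G3,2), (10,G1,3), (13,G2,4), (18,G3,5), (22,G1,6.5), (22,G3,6.5), (23,G3,8), (26,G1,9.5), (26,G2,9.5), (28,G2,11)
Step 2: Sum ranks within each group.
R_1 = 19 (n_1 = 3)
R_2 = 24.5 (n_2 = 3)
R_3 = 22.5 (n_3 = 5)
Step 3: H = 12/(N(N+1)) * sum(R_i^2/n_i) - 3(N+1)
     = 12/(11*12) * (19^2/3 + 24.5^2/3 + 22.5^2/5) - 3*12
     = 0.090909 * 421.667 - 36
     = 2.333333.
Step 4: Ties present; correction factor C = 1 - 12/(11^3 - 11) = 0.990909. Corrected H = 2.333333 / 0.990909 = 2.354740.
Step 5: Under H0, H ~ chi^2(2); p-value = 0.308088.
Step 6: alpha = 0.1. fail to reject H0.

H = 2.3547, df = 2, p = 0.308088, fail to reject H0.


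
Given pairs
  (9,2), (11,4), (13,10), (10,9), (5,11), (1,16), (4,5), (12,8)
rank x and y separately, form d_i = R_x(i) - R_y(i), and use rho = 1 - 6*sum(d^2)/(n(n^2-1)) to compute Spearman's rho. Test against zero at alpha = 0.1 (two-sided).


Step 1: Rank x and y separately (midranks; no ties here).
rank(x): 9->4, 11->6, 13->8, 10->5, 5->3, 1->1, 4->2, 12->7
rank(y): 2->1, 4->2, 10->6, 9->5, 11->7, 16->8, 5->3, 8->4
Step 2: d_i = R_x(i) - R_y(i); compute d_i^2.
  (4-1)^2=9, (6-2)^2=16, (8-6)^2=4, (5-5)^2=0, (3-7)^2=16, (1-8)^2=49, (2-3)^2=1, (7-4)^2=9
sum(d^2) = 104.
Step 3: rho = 1 - 6*104 / (8*(8^2 - 1)) = 1 - 624/504 = -0.238095.
Step 4: Under H0, t = rho * sqrt((n-2)/(1-rho^2)) = -0.6005 ~ t(6).
Step 5: Two-sided p-value from the t-distribution with 6 df = 0.570156.
Step 6: alpha = 0.1. fail to reject H0.

rho = -0.2381, p = 0.570156, fail to reject H0 at alpha = 0.1.


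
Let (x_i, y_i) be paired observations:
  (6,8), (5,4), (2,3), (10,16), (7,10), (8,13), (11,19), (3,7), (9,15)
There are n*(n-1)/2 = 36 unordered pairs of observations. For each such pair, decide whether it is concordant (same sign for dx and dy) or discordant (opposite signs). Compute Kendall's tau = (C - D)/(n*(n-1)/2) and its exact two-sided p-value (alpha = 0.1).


Step 1: Enumerate the 36 unordered pairs (i,j) with i<j and classify each by sign(x_j-x_i) * sign(y_j-y_i).
  (1,2):dx=-1,dy=-4->C; (1,3):dx=-4,dy=-5->C; (1,4):dx=+4,dy=+8->C; (1,5):dx=+1,dy=+2->C
  (1,6):dx=+2,dy=+5->C; (1,7):dx=+5,dy=+11->C; (1,8):dx=-3,dy=-1->C; (1,9):dx=+3,dy=+7->C
  (2,3):dx=-3,dy=-1->C; (2,4):dx=+5,dy=+12->C; (2,5):dx=+2,dy=+6->C; (2,6):dx=+3,dy=+9->C
  (2,7):dx=+6,dy=+15->C; (2,8):dx=-2,dy=+3->D; (2,9):dx=+4,dy=+11->C; (3,4):dx=+8,dy=+13->C
  (3,5):dx=+5,dy=+7->C; (3,6):dx=+6,dy=+10->C; (3,7):dx=+9,dy=+16->C; (3,8):dx=+1,dy=+4->C
  (3,9):dx=+7,dy=+12->C; (4,5):dx=-3,dy=-6->C; (4,6):dx=-2,dy=-3->C; (4,7):dx=+1,dy=+3->C
  (4,8):dx=-7,dy=-9->C; (4,9):dx=-1,dy=-1->C; (5,6):dx=+1,dy=+3->C; (5,7):dx=+4,dy=+9->C
  (5,8):dx=-4,dy=-3->C; (5,9):dx=+2,dy=+5->C; (6,7):dx=+3,dy=+6->C; (6,8):dx=-5,dy=-6->C
  (6,9):dx=+1,dy=+2->C; (7,8):dx=-8,dy=-12->C; (7,9):dx=-2,dy=-4->C; (8,9):dx=+6,dy=+8->C
Step 2: C = 35, D = 1, total pairs = 36.
Step 3: tau = (C - D)/(n(n-1)/2) = (35 - 1)/36 = 0.944444.
Step 4: Exact two-sided p-value (enumerate n! = 362880 permutations of y under H0): p = 0.000050.
Step 5: alpha = 0.1. reject H0.

tau_b = 0.9444 (C=35, D=1), p = 0.000050, reject H0.


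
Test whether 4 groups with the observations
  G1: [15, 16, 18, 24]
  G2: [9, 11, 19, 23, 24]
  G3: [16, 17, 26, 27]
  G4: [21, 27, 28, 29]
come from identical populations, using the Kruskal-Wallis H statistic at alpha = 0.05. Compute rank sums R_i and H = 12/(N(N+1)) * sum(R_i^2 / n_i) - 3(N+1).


Step 1: Combine all N = 17 observations and assign midranks.
sorted (value, group, rank): (9,G2,1), (11,G2,2), (15,G1,3), (16,G1,4.5), (16,G3,4.5), (17,G3,6), (18,G1,7), (19,G2,8), (21,G4,9), (23,G2,10), (24,G1,11.5), (24,G2,11.5), (26,G3,13), (27,G3,14.5), (27,G4,14.5), (28,G4,16), (29,G4,17)
Step 2: Sum ranks within each group.
R_1 = 26 (n_1 = 4)
R_2 = 32.5 (n_2 = 5)
R_3 = 38 (n_3 = 4)
R_4 = 56.5 (n_4 = 4)
Step 3: H = 12/(N(N+1)) * sum(R_i^2/n_i) - 3(N+1)
     = 12/(17*18) * (26^2/4 + 32.5^2/5 + 38^2/4 + 56.5^2/4) - 3*18
     = 0.039216 * 1539.31 - 54
     = 6.365196.
Step 4: Ties present; correction factor C = 1 - 18/(17^3 - 17) = 0.996324. Corrected H = 6.365196 / 0.996324 = 6.388684.
Step 5: Under H0, H ~ chi^2(3); p-value = 0.094157.
Step 6: alpha = 0.05. fail to reject H0.

H = 6.3887, df = 3, p = 0.094157, fail to reject H0.


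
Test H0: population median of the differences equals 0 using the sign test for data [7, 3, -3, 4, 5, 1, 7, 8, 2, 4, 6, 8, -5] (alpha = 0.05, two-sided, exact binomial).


Step 1: Discard zero differences. Original n = 13; n_eff = number of nonzero differences = 13.
Nonzero differences (with sign): +7, +3, -3, +4, +5, +1, +7, +8, +2, +4, +6, +8, -5
Step 2: Count signs: positive = 11, negative = 2.
Step 3: Under H0: P(positive) = 0.5, so the number of positives S ~ Bin(13, 0.5).
Step 4: Two-sided exact p-value = sum of Bin(13,0.5) probabilities at or below the observed probability = 0.022461.
Step 5: alpha = 0.05. reject H0.

n_eff = 13, pos = 11, neg = 2, p = 0.022461, reject H0.


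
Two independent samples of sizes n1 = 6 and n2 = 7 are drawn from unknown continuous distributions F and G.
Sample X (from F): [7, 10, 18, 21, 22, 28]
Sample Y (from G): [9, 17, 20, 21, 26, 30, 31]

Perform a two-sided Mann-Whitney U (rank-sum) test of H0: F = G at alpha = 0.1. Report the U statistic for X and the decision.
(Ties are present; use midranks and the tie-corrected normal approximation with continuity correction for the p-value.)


Step 1: Combine and sort all 13 observations; assign midranks.
sorted (value, group): (7,X), (9,Y), (10,X), (17,Y), (18,X), (20,Y), (21,X), (21,Y), (22,X), (26,Y), (28,X), (30,Y), (31,Y)
ranks: 7->1, 9->2, 10->3, 17->4, 18->5, 20->6, 21->7.5, 21->7.5, 22->9, 26->10, 28->11, 30->12, 31->13
Step 2: Rank sum for X: R1 = 1 + 3 + 5 + 7.5 + 9 + 11 = 36.5.
Step 3: U_X = R1 - n1(n1+1)/2 = 36.5 - 6*7/2 = 36.5 - 21 = 15.5.
       U_Y = n1*n2 - U_X = 42 - 15.5 = 26.5.
Step 4: Ties are present, so use the tie-corrected normal approximation (with continuity correction) for the p-value.
Step 5: p-value = 0.474443; compare to alpha = 0.1. fail to reject H0.

U_X = 15.5, p = 0.474443, fail to reject H0 at alpha = 0.1.


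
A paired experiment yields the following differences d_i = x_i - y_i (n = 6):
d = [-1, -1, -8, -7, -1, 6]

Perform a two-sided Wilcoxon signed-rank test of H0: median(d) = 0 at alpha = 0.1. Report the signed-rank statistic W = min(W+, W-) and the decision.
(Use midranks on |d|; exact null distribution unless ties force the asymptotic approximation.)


Step 1: Drop any zero differences (none here) and take |d_i|.
|d| = [1, 1, 8, 7, 1, 6]
Step 2: Midrank |d_i| (ties get averaged ranks).
ranks: |1|->2, |1|->2, |8|->6, |7|->5, |1|->2, |6|->4
Step 3: Attach original signs; sum ranks with positive sign and with negative sign.
W+ = 4 = 4
W- = 2 + 2 + 6 + 5 + 2 = 17
(Check: W+ + W- = 21 should equal n(n+1)/2 = 21.)
Step 4: Test statistic W = min(W+, W-) = 4.
Step 5: Ties in |d|, so use the tie-corrected normal approximation.
        E[W] = n(n+1)/4 = 6*7/4 = 10.5.
        Tie groups: |d|=1 (t=3); sum(t^3 - t) = 24.
        Var[W] = n(n+1)(2n+1)/24 - sum(t^3-t)/48 = 546/24 - 24/48 = 22.25.
        z = (W - E[W]) / sqrt(Var[W]) = (4 - 10.5) / 4.7170 = -1.3780.
        Two-sided p = 2*Phi(z) = 0.168204.
Step 6: alpha = 0.1. fail to reject H0.

W+ = 4, W- = 17, W = min = 4, p = 0.168204, fail to reject H0.


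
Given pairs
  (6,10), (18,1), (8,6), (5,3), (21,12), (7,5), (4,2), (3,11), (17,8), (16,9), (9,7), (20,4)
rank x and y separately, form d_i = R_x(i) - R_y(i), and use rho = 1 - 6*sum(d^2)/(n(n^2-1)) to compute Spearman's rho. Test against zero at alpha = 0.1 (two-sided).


Step 1: Rank x and y separately (midranks; no ties here).
rank(x): 6->4, 18->10, 8->6, 5->3, 21->12, 7->5, 4->2, 3->1, 17->9, 16->8, 9->7, 20->11
rank(y): 10->10, 1->1, 6->6, 3->3, 12->12, 5->5, 2->2, 11->11, 8->8, 9->9, 7->7, 4->4
Step 2: d_i = R_x(i) - R_y(i); compute d_i^2.
  (4-10)^2=36, (10-1)^2=81, (6-6)^2=0, (3-3)^2=0, (12-12)^2=0, (5-5)^2=0, (2-2)^2=0, (1-11)^2=100, (9-8)^2=1, (8-9)^2=1, (7-7)^2=0, (11-4)^2=49
sum(d^2) = 268.
Step 3: rho = 1 - 6*268 / (12*(12^2 - 1)) = 1 - 1608/1716 = 0.062937.
Step 4: Under H0, t = rho * sqrt((n-2)/(1-rho^2)) = 0.1994 ~ t(10).
Step 5: Two-sided p-value from the t-distribution with 10 df = 0.845931.
Step 6: alpha = 0.1. fail to reject H0.

rho = 0.0629, p = 0.845931, fail to reject H0 at alpha = 0.1.


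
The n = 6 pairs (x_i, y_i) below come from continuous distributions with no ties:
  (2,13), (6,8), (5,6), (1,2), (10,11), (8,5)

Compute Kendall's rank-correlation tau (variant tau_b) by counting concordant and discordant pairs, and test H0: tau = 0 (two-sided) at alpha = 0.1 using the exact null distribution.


Step 1: Enumerate the 15 unordered pairs (i,j) with i<j and classify each by sign(x_j-x_i) * sign(y_j-y_i).
  (1,2):dx=+4,dy=-5->D; (1,3):dx=+3,dy=-7->D; (1,4):dx=-1,dy=-11->C; (1,5):dx=+8,dy=-2->D
  (1,6):dx=+6,dy=-8->D; (2,3):dx=-1,dy=-2->C; (2,4):dx=-5,dy=-6->C; (2,5):dx=+4,dy=+3->C
  (2,6):dx=+2,dy=-3->D; (3,4):dx=-4,dy=-4->C; (3,5):dx=+5,dy=+5->C; (3,6):dx=+3,dy=-1->D
  (4,5):dx=+9,dy=+9->C; (4,6):dx=+7,dy=+3->C; (5,6):dx=-2,dy=-6->C
Step 2: C = 9, D = 6, total pairs = 15.
Step 3: tau = (C - D)/(n(n-1)/2) = (9 - 6)/15 = 0.200000.
Step 4: Exact two-sided p-value (enumerate n! = 720 permutations of y under H0): p = 0.719444.
Step 5: alpha = 0.1. fail to reject H0.

tau_b = 0.2000 (C=9, D=6), p = 0.719444, fail to reject H0.


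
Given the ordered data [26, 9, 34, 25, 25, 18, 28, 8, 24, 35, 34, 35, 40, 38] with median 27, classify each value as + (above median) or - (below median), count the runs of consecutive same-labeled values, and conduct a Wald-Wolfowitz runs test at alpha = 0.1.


Step 1: Compute median = 27; label A = above, B = below.
Labels in order: BBABBBABBAAAAA  (n_A = 7, n_B = 7)
Step 2: Count runs R = 6.
Step 3: Under H0 (random ordering), E[R] = 2*n_A*n_B/(n_A+n_B) + 1 = 2*7*7/14 + 1 = 8.0000.
        Var[R] = 2*n_A*n_B*(2*n_A*n_B - n_A - n_B) / ((n_A+n_B)^2 * (n_A+n_B-1)) = 8232/2548 = 3.2308.
        SD[R] = 1.7974.
Step 4: Continuity-corrected z = (R + 0.5 - E[R]) / SD[R] = (6 + 0.5 - 8.0000) / 1.7974 = -0.8345.
Step 5: Two-sided p-value via normal approximation = 2*(1 - Phi(|z|)) = 0.403986.
Step 6: alpha = 0.1. fail to reject H0.

R = 6, z = -0.8345, p = 0.403986, fail to reject H0.


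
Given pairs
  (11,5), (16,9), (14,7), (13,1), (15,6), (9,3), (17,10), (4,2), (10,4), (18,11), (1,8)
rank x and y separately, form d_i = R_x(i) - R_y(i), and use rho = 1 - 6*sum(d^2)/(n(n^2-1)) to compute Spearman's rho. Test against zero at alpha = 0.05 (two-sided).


Step 1: Rank x and y separately (midranks; no ties here).
rank(x): 11->5, 16->9, 14->7, 13->6, 15->8, 9->3, 17->10, 4->2, 10->4, 18->11, 1->1
rank(y): 5->5, 9->9, 7->7, 1->1, 6->6, 3->3, 10->10, 2->2, 4->4, 11->11, 8->8
Step 2: d_i = R_x(i) - R_y(i); compute d_i^2.
  (5-5)^2=0, (9-9)^2=0, (7-7)^2=0, (6-1)^2=25, (8-6)^2=4, (3-3)^2=0, (10-10)^2=0, (2-2)^2=0, (4-4)^2=0, (11-11)^2=0, (1-8)^2=49
sum(d^2) = 78.
Step 3: rho = 1 - 6*78 / (11*(11^2 - 1)) = 1 - 468/1320 = 0.645455.
Step 4: Under H0, t = rho * sqrt((n-2)/(1-rho^2)) = 2.5352 ~ t(9).
Step 5: Two-sided p-value from the t-distribution with 9 df = 0.031963.
Step 6: alpha = 0.05. reject H0.

rho = 0.6455, p = 0.031963, reject H0 at alpha = 0.05.


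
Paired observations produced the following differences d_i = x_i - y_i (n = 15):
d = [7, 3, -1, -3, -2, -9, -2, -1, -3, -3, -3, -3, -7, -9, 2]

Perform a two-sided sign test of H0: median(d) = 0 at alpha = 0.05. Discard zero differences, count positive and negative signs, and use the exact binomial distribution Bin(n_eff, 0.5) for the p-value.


Step 1: Discard zero differences. Original n = 15; n_eff = number of nonzero differences = 15.
Nonzero differences (with sign): +7, +3, -1, -3, -2, -9, -2, -1, -3, -3, -3, -3, -7, -9, +2
Step 2: Count signs: positive = 3, negative = 12.
Step 3: Under H0: P(positive) = 0.5, so the number of positives S ~ Bin(15, 0.5).
Step 4: Two-sided exact p-value = sum of Bin(15,0.5) probabilities at or below the observed probability = 0.035156.
Step 5: alpha = 0.05. reject H0.

n_eff = 15, pos = 3, neg = 12, p = 0.035156, reject H0.


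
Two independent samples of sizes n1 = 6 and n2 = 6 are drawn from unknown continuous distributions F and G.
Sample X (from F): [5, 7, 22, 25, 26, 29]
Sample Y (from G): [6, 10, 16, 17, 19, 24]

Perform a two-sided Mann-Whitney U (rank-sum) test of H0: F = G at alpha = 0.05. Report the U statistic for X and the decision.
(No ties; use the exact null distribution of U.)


Step 1: Combine and sort all 12 observations; assign midranks.
sorted (value, group): (5,X), (6,Y), (7,X), (10,Y), (16,Y), (17,Y), (19,Y), (22,X), (24,Y), (25,X), (26,X), (29,X)
ranks: 5->1, 6->2, 7->3, 10->4, 16->5, 17->6, 19->7, 22->8, 24->9, 25->10, 26->11, 29->12
Step 2: Rank sum for X: R1 = 1 + 3 + 8 + 10 + 11 + 12 = 45.
Step 3: U_X = R1 - n1(n1+1)/2 = 45 - 6*7/2 = 45 - 21 = 24.
       U_Y = n1*n2 - U_X = 36 - 24 = 12.
Step 4: No ties, so the exact null distribution of U (based on enumerating the C(12,6) = 924 equally likely rank assignments) gives the two-sided p-value.
Step 5: p-value = 0.393939; compare to alpha = 0.05. fail to reject H0.

U_X = 24, p = 0.393939, fail to reject H0 at alpha = 0.05.


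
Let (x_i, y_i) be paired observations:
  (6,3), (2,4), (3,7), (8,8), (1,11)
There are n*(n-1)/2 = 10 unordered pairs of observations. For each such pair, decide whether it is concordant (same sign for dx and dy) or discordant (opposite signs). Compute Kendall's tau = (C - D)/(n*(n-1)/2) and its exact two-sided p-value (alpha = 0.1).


Step 1: Enumerate the 10 unordered pairs (i,j) with i<j and classify each by sign(x_j-x_i) * sign(y_j-y_i).
  (1,2):dx=-4,dy=+1->D; (1,3):dx=-3,dy=+4->D; (1,4):dx=+2,dy=+5->C; (1,5):dx=-5,dy=+8->D
  (2,3):dx=+1,dy=+3->C; (2,4):dx=+6,dy=+4->C; (2,5):dx=-1,dy=+7->D; (3,4):dx=+5,dy=+1->C
  (3,5):dx=-2,dy=+4->D; (4,5):dx=-7,dy=+3->D
Step 2: C = 4, D = 6, total pairs = 10.
Step 3: tau = (C - D)/(n(n-1)/2) = (4 - 6)/10 = -0.200000.
Step 4: Exact two-sided p-value (enumerate n! = 120 permutations of y under H0): p = 0.816667.
Step 5: alpha = 0.1. fail to reject H0.

tau_b = -0.2000 (C=4, D=6), p = 0.816667, fail to reject H0.


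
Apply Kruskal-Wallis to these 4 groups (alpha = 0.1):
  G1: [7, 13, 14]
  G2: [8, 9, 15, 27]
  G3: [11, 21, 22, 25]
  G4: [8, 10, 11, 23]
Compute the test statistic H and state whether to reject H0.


Step 1: Combine all N = 15 observations and assign midranks.
sorted (value, group, rank): (7,G1,1), (8,G2,2.5), (8,G4,2.5), (9,G2,4), (10,G4,5), (11,G3,6.5), (11,G4,6.5), (13,G1,8), (14,G1,9), (15,G2,10), (21,G3,11), (22,G3,12), (23,G4,13), (25,G3,14), (27,G2,15)
Step 2: Sum ranks within each group.
R_1 = 18 (n_1 = 3)
R_2 = 31.5 (n_2 = 4)
R_3 = 43.5 (n_3 = 4)
R_4 = 27 (n_4 = 4)
Step 3: H = 12/(N(N+1)) * sum(R_i^2/n_i) - 3(N+1)
     = 12/(15*16) * (18^2/3 + 31.5^2/4 + 43.5^2/4 + 27^2/4) - 3*16
     = 0.050000 * 1011.38 - 48
     = 2.568750.
Step 4: Ties present; correction factor C = 1 - 12/(15^3 - 15) = 0.996429. Corrected H = 2.568750 / 0.996429 = 2.577957.
Step 5: Under H0, H ~ chi^2(3); p-value = 0.461367.
Step 6: alpha = 0.1. fail to reject H0.

H = 2.5780, df = 3, p = 0.461367, fail to reject H0.


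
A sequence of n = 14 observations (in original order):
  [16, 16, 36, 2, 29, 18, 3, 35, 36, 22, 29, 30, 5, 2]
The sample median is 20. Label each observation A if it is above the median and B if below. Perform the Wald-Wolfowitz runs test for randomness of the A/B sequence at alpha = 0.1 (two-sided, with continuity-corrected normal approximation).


Step 1: Compute median = 20; label A = above, B = below.
Labels in order: BBABABBAAAAABB  (n_A = 7, n_B = 7)
Step 2: Count runs R = 7.
Step 3: Under H0 (random ordering), E[R] = 2*n_A*n_B/(n_A+n_B) + 1 = 2*7*7/14 + 1 = 8.0000.
        Var[R] = 2*n_A*n_B*(2*n_A*n_B - n_A - n_B) / ((n_A+n_B)^2 * (n_A+n_B-1)) = 8232/2548 = 3.2308.
        SD[R] = 1.7974.
Step 4: Continuity-corrected z = (R + 0.5 - E[R]) / SD[R] = (7 + 0.5 - 8.0000) / 1.7974 = -0.2782.
Step 5: Two-sided p-value via normal approximation = 2*(1 - Phi(|z|)) = 0.780879.
Step 6: alpha = 0.1. fail to reject H0.

R = 7, z = -0.2782, p = 0.780879, fail to reject H0.


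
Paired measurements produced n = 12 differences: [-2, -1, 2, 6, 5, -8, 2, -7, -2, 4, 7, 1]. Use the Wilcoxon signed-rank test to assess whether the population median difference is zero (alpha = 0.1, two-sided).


Step 1: Drop any zero differences (none here) and take |d_i|.
|d| = [2, 1, 2, 6, 5, 8, 2, 7, 2, 4, 7, 1]
Step 2: Midrank |d_i| (ties get averaged ranks).
ranks: |2|->4.5, |1|->1.5, |2|->4.5, |6|->9, |5|->8, |8|->12, |2|->4.5, |7|->10.5, |2|->4.5, |4|->7, |7|->10.5, |1|->1.5
Step 3: Attach original signs; sum ranks with positive sign and with negative sign.
W+ = 4.5 + 9 + 8 + 4.5 + 7 + 10.5 + 1.5 = 45
W- = 4.5 + 1.5 + 12 + 10.5 + 4.5 = 33
(Check: W+ + W- = 78 should equal n(n+1)/2 = 78.)
Step 4: Test statistic W = min(W+, W-) = 33.
Step 5: Ties in |d|, so use the tie-corrected normal approximation.
        E[W] = n(n+1)/4 = 12*13/4 = 39.
        Tie groups: |d|=1 (t=2), |d|=2 (t=4), |d|=7 (t=2); sum(t^3 - t) = 72.
        Var[W] = n(n+1)(2n+1)/24 - sum(t^3-t)/48 = 3900/24 - 72/48 = 161.
        z = (W - E[W]) / sqrt(Var[W]) = (33 - 39) / 12.6886 = -0.4729.
        Two-sided p = 2*Phi(z) = 0.636309.
Step 6: alpha = 0.1. fail to reject H0.

W+ = 45, W- = 33, W = min = 33, p = 0.636309, fail to reject H0.


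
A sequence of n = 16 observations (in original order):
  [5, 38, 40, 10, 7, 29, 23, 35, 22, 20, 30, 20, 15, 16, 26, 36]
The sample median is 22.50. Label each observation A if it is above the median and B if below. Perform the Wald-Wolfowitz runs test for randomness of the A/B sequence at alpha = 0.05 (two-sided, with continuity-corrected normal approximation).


Step 1: Compute median = 22.50; label A = above, B = below.
Labels in order: BAABBAAABBABBBAA  (n_A = 8, n_B = 8)
Step 2: Count runs R = 8.
Step 3: Under H0 (random ordering), E[R] = 2*n_A*n_B/(n_A+n_B) + 1 = 2*8*8/16 + 1 = 9.0000.
        Var[R] = 2*n_A*n_B*(2*n_A*n_B - n_A - n_B) / ((n_A+n_B)^2 * (n_A+n_B-1)) = 14336/3840 = 3.7333.
        SD[R] = 1.9322.
Step 4: Continuity-corrected z = (R + 0.5 - E[R]) / SD[R] = (8 + 0.5 - 9.0000) / 1.9322 = -0.2588.
Step 5: Two-sided p-value via normal approximation = 2*(1 - Phi(|z|)) = 0.795809.
Step 6: alpha = 0.05. fail to reject H0.

R = 8, z = -0.2588, p = 0.795809, fail to reject H0.


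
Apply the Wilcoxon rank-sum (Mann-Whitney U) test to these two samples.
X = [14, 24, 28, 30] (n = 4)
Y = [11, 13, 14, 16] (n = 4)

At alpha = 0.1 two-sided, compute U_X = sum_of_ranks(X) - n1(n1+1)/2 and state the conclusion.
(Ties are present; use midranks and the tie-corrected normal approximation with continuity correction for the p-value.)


Step 1: Combine and sort all 8 observations; assign midranks.
sorted (value, group): (11,Y), (13,Y), (14,X), (14,Y), (16,Y), (24,X), (28,X), (30,X)
ranks: 11->1, 13->2, 14->3.5, 14->3.5, 16->5, 24->6, 28->7, 30->8
Step 2: Rank sum for X: R1 = 3.5 + 6 + 7 + 8 = 24.5.
Step 3: U_X = R1 - n1(n1+1)/2 = 24.5 - 4*5/2 = 24.5 - 10 = 14.5.
       U_Y = n1*n2 - U_X = 16 - 14.5 = 1.5.
Step 4: Ties are present, so use the tie-corrected normal approximation (with continuity correction) for the p-value.
Step 5: p-value = 0.081429; compare to alpha = 0.1. reject H0.

U_X = 14.5, p = 0.081429, reject H0 at alpha = 0.1.


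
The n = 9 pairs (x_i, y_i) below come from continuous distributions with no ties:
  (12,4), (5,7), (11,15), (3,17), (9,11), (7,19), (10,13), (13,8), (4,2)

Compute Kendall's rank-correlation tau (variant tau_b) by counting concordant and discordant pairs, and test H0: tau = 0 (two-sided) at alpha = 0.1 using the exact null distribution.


Step 1: Enumerate the 36 unordered pairs (i,j) with i<j and classify each by sign(x_j-x_i) * sign(y_j-y_i).
  (1,2):dx=-7,dy=+3->D; (1,3):dx=-1,dy=+11->D; (1,4):dx=-9,dy=+13->D; (1,5):dx=-3,dy=+7->D
  (1,6):dx=-5,dy=+15->D; (1,7):dx=-2,dy=+9->D; (1,8):dx=+1,dy=+4->C; (1,9):dx=-8,dy=-2->C
  (2,3):dx=+6,dy=+8->C; (2,4):dx=-2,dy=+10->D; (2,5):dx=+4,dy=+4->C; (2,6):dx=+2,dy=+12->C
  (2,7):dx=+5,dy=+6->C; (2,8):dx=+8,dy=+1->C; (2,9):dx=-1,dy=-5->C; (3,4):dx=-8,dy=+2->D
  (3,5):dx=-2,dy=-4->C; (3,6):dx=-4,dy=+4->D; (3,7):dx=-1,dy=-2->C; (3,8):dx=+2,dy=-7->D
  (3,9):dx=-7,dy=-13->C; (4,5):dx=+6,dy=-6->D; (4,6):dx=+4,dy=+2->C; (4,7):dx=+7,dy=-4->D
  (4,8):dx=+10,dy=-9->D; (4,9):dx=+1,dy=-15->D; (5,6):dx=-2,dy=+8->D; (5,7):dx=+1,dy=+2->C
  (5,8):dx=+4,dy=-3->D; (5,9):dx=-5,dy=-9->C; (6,7):dx=+3,dy=-6->D; (6,8):dx=+6,dy=-11->D
  (6,9):dx=-3,dy=-17->C; (7,8):dx=+3,dy=-5->D; (7,9):dx=-6,dy=-11->C; (8,9):dx=-9,dy=-6->C
Step 2: C = 17, D = 19, total pairs = 36.
Step 3: tau = (C - D)/(n(n-1)/2) = (17 - 19)/36 = -0.055556.
Step 4: Exact two-sided p-value (enumerate n! = 362880 permutations of y under H0): p = 0.919455.
Step 5: alpha = 0.1. fail to reject H0.

tau_b = -0.0556 (C=17, D=19), p = 0.919455, fail to reject H0.


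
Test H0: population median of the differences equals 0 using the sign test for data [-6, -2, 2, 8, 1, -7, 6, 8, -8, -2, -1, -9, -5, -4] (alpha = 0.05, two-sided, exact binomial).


Step 1: Discard zero differences. Original n = 14; n_eff = number of nonzero differences = 14.
Nonzero differences (with sign): -6, -2, +2, +8, +1, -7, +6, +8, -8, -2, -1, -9, -5, -4
Step 2: Count signs: positive = 5, negative = 9.
Step 3: Under H0: P(positive) = 0.5, so the number of positives S ~ Bin(14, 0.5).
Step 4: Two-sided exact p-value = sum of Bin(14,0.5) probabilities at or below the observed probability = 0.423950.
Step 5: alpha = 0.05. fail to reject H0.

n_eff = 14, pos = 5, neg = 9, p = 0.423950, fail to reject H0.


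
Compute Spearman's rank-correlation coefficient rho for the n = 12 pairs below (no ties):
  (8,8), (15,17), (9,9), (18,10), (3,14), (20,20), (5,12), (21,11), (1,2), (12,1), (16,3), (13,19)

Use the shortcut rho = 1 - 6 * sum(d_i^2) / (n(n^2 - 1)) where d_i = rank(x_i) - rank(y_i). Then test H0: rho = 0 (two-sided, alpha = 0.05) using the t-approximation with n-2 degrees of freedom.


Step 1: Rank x and y separately (midranks; no ties here).
rank(x): 8->4, 15->8, 9->5, 18->10, 3->2, 20->11, 5->3, 21->12, 1->1, 12->6, 16->9, 13->7
rank(y): 8->4, 17->10, 9->5, 10->6, 14->9, 20->12, 12->8, 11->7, 2->2, 1->1, 3->3, 19->11
Step 2: d_i = R_x(i) - R_y(i); compute d_i^2.
  (4-4)^2=0, (8-10)^2=4, (5-5)^2=0, (10-6)^2=16, (2-9)^2=49, (11-12)^2=1, (3-8)^2=25, (12-7)^2=25, (1-2)^2=1, (6-1)^2=25, (9-3)^2=36, (7-11)^2=16
sum(d^2) = 198.
Step 3: rho = 1 - 6*198 / (12*(12^2 - 1)) = 1 - 1188/1716 = 0.307692.
Step 4: Under H0, t = rho * sqrt((n-2)/(1-rho^2)) = 1.0226 ~ t(10).
Step 5: Two-sided p-value from the t-distribution with 10 df = 0.330589.
Step 6: alpha = 0.05. fail to reject H0.

rho = 0.3077, p = 0.330589, fail to reject H0 at alpha = 0.05.


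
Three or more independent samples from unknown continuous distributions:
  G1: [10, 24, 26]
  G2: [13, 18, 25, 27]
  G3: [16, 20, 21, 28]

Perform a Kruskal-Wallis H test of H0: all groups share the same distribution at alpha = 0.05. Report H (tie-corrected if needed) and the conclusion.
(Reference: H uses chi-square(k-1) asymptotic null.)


Step 1: Combine all N = 11 observations and assign midranks.
sorted (value, group, rank): (10,G1,1), (13,G2,2), (16,G3,3), (18,G2,4), (20,G3,5), (21,G3,6), (24,G1,7), (25,G2,8), (26,G1,9), (27,G2,10), (28,G3,11)
Step 2: Sum ranks within each group.
R_1 = 17 (n_1 = 3)
R_2 = 24 (n_2 = 4)
R_3 = 25 (n_3 = 4)
Step 3: H = 12/(N(N+1)) * sum(R_i^2/n_i) - 3(N+1)
     = 12/(11*12) * (17^2/3 + 24^2/4 + 25^2/4) - 3*12
     = 0.090909 * 396.583 - 36
     = 0.053030.
Step 4: No ties, so H is used without correction.
Step 5: Under H0, H ~ chi^2(2); p-value = 0.973833.
Step 6: alpha = 0.05. fail to reject H0.

H = 0.0530, df = 2, p = 0.973833, fail to reject H0.


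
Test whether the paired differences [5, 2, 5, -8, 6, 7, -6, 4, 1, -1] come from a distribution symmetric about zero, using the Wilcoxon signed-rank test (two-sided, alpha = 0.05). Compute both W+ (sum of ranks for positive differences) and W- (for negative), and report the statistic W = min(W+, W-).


Step 1: Drop any zero differences (none here) and take |d_i|.
|d| = [5, 2, 5, 8, 6, 7, 6, 4, 1, 1]
Step 2: Midrank |d_i| (ties get averaged ranks).
ranks: |5|->5.5, |2|->3, |5|->5.5, |8|->10, |6|->7.5, |7|->9, |6|->7.5, |4|->4, |1|->1.5, |1|->1.5
Step 3: Attach original signs; sum ranks with positive sign and with negative sign.
W+ = 5.5 + 3 + 5.5 + 7.5 + 9 + 4 + 1.5 = 36
W- = 10 + 7.5 + 1.5 = 19
(Check: W+ + W- = 55 should equal n(n+1)/2 = 55.)
Step 4: Test statistic W = min(W+, W-) = 19.
Step 5: Ties in |d|, so use the tie-corrected normal approximation.
        E[W] = n(n+1)/4 = 10*11/4 = 27.5.
        Tie groups: |d|=1 (t=2), |d|=5 (t=2), |d|=6 (t=2); sum(t^3 - t) = 18.
        Var[W] = n(n+1)(2n+1)/24 - sum(t^3-t)/48 = 2310/24 - 18/48 = 95.875.
        z = (W - E[W]) / sqrt(Var[W]) = (19 - 27.5) / 9.7916 = -0.8681.
        Two-sided p = 2*Phi(z) = 0.385343.
Step 6: alpha = 0.05. fail to reject H0.

W+ = 36, W- = 19, W = min = 19, p = 0.385343, fail to reject H0.


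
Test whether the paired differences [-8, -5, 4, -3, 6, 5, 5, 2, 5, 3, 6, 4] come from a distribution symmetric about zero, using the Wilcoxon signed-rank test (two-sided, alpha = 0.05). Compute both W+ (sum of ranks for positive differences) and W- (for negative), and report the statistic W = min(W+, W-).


Step 1: Drop any zero differences (none here) and take |d_i|.
|d| = [8, 5, 4, 3, 6, 5, 5, 2, 5, 3, 6, 4]
Step 2: Midrank |d_i| (ties get averaged ranks).
ranks: |8|->12, |5|->7.5, |4|->4.5, |3|->2.5, |6|->10.5, |5|->7.5, |5|->7.5, |2|->1, |5|->7.5, |3|->2.5, |6|->10.5, |4|->4.5
Step 3: Attach original signs; sum ranks with positive sign and with negative sign.
W+ = 4.5 + 10.5 + 7.5 + 7.5 + 1 + 7.5 + 2.5 + 10.5 + 4.5 = 56
W- = 12 + 7.5 + 2.5 = 22
(Check: W+ + W- = 78 should equal n(n+1)/2 = 78.)
Step 4: Test statistic W = min(W+, W-) = 22.
Step 5: Ties in |d|, so use the tie-corrected normal approximation.
        E[W] = n(n+1)/4 = 12*13/4 = 39.
        Tie groups: |d|=3 (t=2), |d|=4 (t=2), |d|=5 (t=4), |d|=6 (t=2); sum(t^3 - t) = 78.
        Var[W] = n(n+1)(2n+1)/24 - sum(t^3-t)/48 = 3900/24 - 78/48 = 160.875.
        z = (W - E[W]) / sqrt(Var[W]) = (22 - 39) / 12.6837 = -1.3403.
        Two-sided p = 2*Phi(z) = 0.180145.
Step 6: alpha = 0.05. fail to reject H0.

W+ = 56, W- = 22, W = min = 22, p = 0.180145, fail to reject H0.


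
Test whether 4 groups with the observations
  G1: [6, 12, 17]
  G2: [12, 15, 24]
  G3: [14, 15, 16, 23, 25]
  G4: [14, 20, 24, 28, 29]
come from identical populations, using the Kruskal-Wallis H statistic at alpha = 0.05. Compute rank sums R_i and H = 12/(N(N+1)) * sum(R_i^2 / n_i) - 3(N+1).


Step 1: Combine all N = 16 observations and assign midranks.
sorted (value, group, rank): (6,G1,1), (12,G1,2.5), (12,G2,2.5), (14,G3,4.5), (14,G4,4.5), (15,G2,6.5), (15,G3,6.5), (16,G3,8), (17,G1,9), (20,G4,10), (23,G3,11), (24,G2,12.5), (24,G4,12.5), (25,G3,14), (28,G4,15), (29,G4,16)
Step 2: Sum ranks within each group.
R_1 = 12.5 (n_1 = 3)
R_2 = 21.5 (n_2 = 3)
R_3 = 44 (n_3 = 5)
R_4 = 58 (n_4 = 5)
Step 3: H = 12/(N(N+1)) * sum(R_i^2/n_i) - 3(N+1)
     = 12/(16*17) * (12.5^2/3 + 21.5^2/3 + 44^2/5 + 58^2/5) - 3*17
     = 0.044118 * 1266.17 - 51
     = 4.860294.
Step 4: Ties present; correction factor C = 1 - 24/(16^3 - 16) = 0.994118. Corrected H = 4.860294 / 0.994118 = 4.889053.
Step 5: Under H0, H ~ chi^2(3); p-value = 0.180104.
Step 6: alpha = 0.05. fail to reject H0.

H = 4.8891, df = 3, p = 0.180104, fail to reject H0.


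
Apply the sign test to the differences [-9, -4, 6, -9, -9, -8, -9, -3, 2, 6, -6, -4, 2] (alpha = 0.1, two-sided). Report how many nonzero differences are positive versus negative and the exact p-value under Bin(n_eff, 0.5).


Step 1: Discard zero differences. Original n = 13; n_eff = number of nonzero differences = 13.
Nonzero differences (with sign): -9, -4, +6, -9, -9, -8, -9, -3, +2, +6, -6, -4, +2
Step 2: Count signs: positive = 4, negative = 9.
Step 3: Under H0: P(positive) = 0.5, so the number of positives S ~ Bin(13, 0.5).
Step 4: Two-sided exact p-value = sum of Bin(13,0.5) probabilities at or below the observed probability = 0.266846.
Step 5: alpha = 0.1. fail to reject H0.

n_eff = 13, pos = 4, neg = 9, p = 0.266846, fail to reject H0.
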